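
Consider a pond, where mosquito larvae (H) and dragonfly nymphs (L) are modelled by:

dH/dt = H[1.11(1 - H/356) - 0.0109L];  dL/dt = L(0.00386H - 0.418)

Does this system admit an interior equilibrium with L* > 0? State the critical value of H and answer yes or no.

The predator equation gives dL/dt > 0 only when H > 0.418/0.00386 = 108.
Without the predator, H → K = 356. Since 356 > 108, the predator can invade and persist.

Threshold H = 108; K > 108, so yes, the predator persists.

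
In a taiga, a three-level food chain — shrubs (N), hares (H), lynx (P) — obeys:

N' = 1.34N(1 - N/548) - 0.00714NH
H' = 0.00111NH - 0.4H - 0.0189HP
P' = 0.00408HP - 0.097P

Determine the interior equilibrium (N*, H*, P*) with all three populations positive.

From dP/dt = 0: 0.00408H* = 0.097, so H* = 23.8.
From dN/dt = 0: 1.34(1 - N*/548) = 0.00714·23.8, giving N* = 548·(1 - 0.127) = 479.
From dH/dt = 0: 0.00111·479 - 0.4 = 0.0189P*, so P* = 0.131/0.0189 = 6.94.

N* ≈ 479, H* ≈ 23.8, P* ≈ 6.94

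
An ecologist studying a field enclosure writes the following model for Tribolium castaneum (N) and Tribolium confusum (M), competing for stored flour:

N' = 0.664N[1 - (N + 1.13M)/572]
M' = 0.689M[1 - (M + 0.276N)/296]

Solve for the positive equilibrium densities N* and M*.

N* ≈ 345, M* ≈ 201

Setting both brackets to zero gives the nullclines N + 1.13M = 572 and 0.276N + M = 296.
Substituting M = 296 - 0.276N into the first: N(1 - 1.13·0.276) = 572 - 1.13·296.
So N* = 238/0.688 = 345, and then M* = 296 - 0.276·345 = 201.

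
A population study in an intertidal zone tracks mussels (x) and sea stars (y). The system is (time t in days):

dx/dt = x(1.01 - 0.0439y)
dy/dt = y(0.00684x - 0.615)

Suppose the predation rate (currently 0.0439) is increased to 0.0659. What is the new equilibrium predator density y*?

y* ≈ 15.3

At the interior fixed point, setting dx/dt = 0 with x > 0 fixes y* = (prey growth rate)/(xy coefficient) — independent of the other coefficients.
With the change, y* = 1.01/0.0659 = 15.3; it falls from 23.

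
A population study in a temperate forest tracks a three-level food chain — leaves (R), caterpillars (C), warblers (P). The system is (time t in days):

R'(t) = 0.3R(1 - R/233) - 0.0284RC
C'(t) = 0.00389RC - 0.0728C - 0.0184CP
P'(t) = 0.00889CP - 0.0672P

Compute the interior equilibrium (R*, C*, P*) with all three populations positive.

R* ≈ 66.3, C* ≈ 7.56, P* ≈ 10.1

From dP/dt = 0: 0.00889C* = 0.0672, so C* = 7.56.
From dR/dt = 0: 0.3(1 - R*/233) = 0.0284·7.56, giving R* = 233·(1 - 0.716) = 66.3.
From dC/dt = 0: 0.00389·66.3 - 0.0728 = 0.0184P*, so P* = 0.185/0.0184 = 10.1.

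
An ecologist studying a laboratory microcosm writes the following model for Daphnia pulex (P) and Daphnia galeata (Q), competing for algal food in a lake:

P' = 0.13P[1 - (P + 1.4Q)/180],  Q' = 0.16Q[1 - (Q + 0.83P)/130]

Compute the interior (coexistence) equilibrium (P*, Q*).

P* ≈ 12.3, Q* ≈ 120

Setting both brackets to zero gives the nullclines P + 1.4Q = 180 and 0.83P + Q = 130.
Substituting Q = 130 - 0.83P into the first: P(1 - 1.4·0.83) = 180 - 1.4·130.
So P* = -2/-0.162 = 12.3, and then Q* = 130 - 0.83·12.3 = 120.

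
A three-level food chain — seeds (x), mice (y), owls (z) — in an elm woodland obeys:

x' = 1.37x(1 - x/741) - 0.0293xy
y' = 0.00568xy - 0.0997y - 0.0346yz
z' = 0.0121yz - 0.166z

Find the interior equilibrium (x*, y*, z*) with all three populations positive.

From dz/dt = 0: 0.0121y* = 0.166, so y* = 13.7.
From dx/dt = 0: 1.37(1 - x*/741) = 0.0293·13.7, giving x* = 741·(1 - 0.293) = 524.
From dy/dt = 0: 0.00568·524 - 0.0997 = 0.0346z*, so z* = 2.87/0.0346 = 83.1.

x* ≈ 524, y* ≈ 13.7, z* ≈ 83.1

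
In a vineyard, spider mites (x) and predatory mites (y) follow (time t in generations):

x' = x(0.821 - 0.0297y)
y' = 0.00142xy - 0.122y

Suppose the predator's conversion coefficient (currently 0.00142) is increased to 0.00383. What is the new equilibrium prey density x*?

At the interior fixed point, setting dy/dt = 0 with y > 0 fixes x* = (predator death rate)/(xy coefficient) — independent of the other coefficients.
With the change, x* = 0.122/0.00383 = 31.9; it falls from 85.9.

x* ≈ 31.9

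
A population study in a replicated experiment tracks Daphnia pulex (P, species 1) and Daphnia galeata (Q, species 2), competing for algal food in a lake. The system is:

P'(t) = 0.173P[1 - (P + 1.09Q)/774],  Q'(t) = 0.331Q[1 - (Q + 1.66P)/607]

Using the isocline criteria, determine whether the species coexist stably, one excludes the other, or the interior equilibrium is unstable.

species 1 excludes species 2

Compare the nullcline intercepts: K1/α12 = 774/1.09 = 710 > K2 = 607; K2/α21 = 607/1.66 = 366 < K1 = 774.
Since the inequalities point opposite ways, species 1 can invade but species 2 cannot.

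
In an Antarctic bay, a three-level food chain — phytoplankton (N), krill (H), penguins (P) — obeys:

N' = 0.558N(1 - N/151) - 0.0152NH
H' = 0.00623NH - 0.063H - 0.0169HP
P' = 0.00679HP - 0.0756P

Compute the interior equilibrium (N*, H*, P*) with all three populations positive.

From dP/dt = 0: 0.00679H* = 0.0756, so H* = 11.1.
From dN/dt = 0: 0.558(1 - N*/151) = 0.0152·11.1, giving N* = 151·(1 - 0.303) = 105.
From dH/dt = 0: 0.00623·105 - 0.063 = 0.0169P*, so P* = 0.592/0.0169 = 35.1.

N* ≈ 105, H* ≈ 11.1, P* ≈ 35.1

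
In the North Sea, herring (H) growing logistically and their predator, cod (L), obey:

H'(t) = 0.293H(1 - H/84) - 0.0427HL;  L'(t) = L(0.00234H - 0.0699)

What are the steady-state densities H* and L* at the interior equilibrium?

H* ≈ 29.9, L* ≈ 4.42

From dL/dt = 0 with L > 0: 0.00234H* = 0.0699, so H* = 29.9.
Substitute into dH/dt = 0: 0.293(1 - 29.9/84) = 0.0427L*.
The bracket is 0.644, giving L* = 0.189/0.0427 = 4.42.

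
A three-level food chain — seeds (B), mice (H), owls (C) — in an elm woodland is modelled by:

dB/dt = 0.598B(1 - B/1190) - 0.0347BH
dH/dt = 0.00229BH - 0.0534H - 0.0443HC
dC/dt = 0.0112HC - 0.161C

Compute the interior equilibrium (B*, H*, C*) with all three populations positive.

From dC/dt = 0: 0.0112H* = 0.161, so H* = 14.4.
From dB/dt = 0: 0.598(1 - B*/1190) = 0.0347·14.4, giving B* = 1190·(1 - 0.834) = 197.
From dH/dt = 0: 0.00229·197 - 0.0534 = 0.0443C*, so C* = 0.399/0.0443 = 9.

B* ≈ 197, H* ≈ 14.4, C* ≈ 9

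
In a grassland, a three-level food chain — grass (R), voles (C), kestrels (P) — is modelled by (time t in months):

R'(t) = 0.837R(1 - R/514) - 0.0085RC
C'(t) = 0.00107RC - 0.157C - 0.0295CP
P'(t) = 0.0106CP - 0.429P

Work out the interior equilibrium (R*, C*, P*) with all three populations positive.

From dP/dt = 0: 0.0106C* = 0.429, so C* = 40.5.
From dR/dt = 0: 0.837(1 - R*/514) = 0.0085·40.5, giving R* = 514·(1 - 0.411) = 303.
From dC/dt = 0: 0.00107·303 - 0.157 = 0.0295P*, so P* = 0.167/0.0295 = 5.66.

R* ≈ 303, C* ≈ 40.5, P* ≈ 5.66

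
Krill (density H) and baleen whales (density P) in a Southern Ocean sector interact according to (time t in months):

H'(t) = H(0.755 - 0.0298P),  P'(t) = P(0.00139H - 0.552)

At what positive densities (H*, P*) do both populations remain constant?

H* ≈ 397, P* ≈ 25.3

Set dP/dt = 0 with P > 0: 0.00139H - 0.552 = 0, so H* = 0.552/0.00139 = 397.
Set dH/dt = 0 with H > 0: 0.755 - 0.0298P = 0, so P* = 0.755/0.0298 = 25.3.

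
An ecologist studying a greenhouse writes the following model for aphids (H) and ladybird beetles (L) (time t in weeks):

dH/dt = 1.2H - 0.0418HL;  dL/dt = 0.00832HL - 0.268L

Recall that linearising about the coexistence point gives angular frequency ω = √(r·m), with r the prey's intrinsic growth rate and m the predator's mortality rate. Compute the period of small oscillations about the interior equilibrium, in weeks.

T ≈ 11.1 weeks

Here r = 1.2 and m = 0.268, so r·m = 0.322.
ω = √0.322 = 0.567 per week, hence T = 2π/ω ≈ 11.1 weeks.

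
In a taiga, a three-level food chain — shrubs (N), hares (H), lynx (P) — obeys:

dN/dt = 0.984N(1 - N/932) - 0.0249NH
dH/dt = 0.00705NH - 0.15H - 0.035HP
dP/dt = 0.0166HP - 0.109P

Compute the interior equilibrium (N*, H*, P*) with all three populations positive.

From dP/dt = 0: 0.0166H* = 0.109, so H* = 6.57.
From dN/dt = 0: 0.984(1 - N*/932) = 0.0249·6.57, giving N* = 932·(1 - 0.166) = 777.
From dH/dt = 0: 0.00705·777 - 0.15 = 0.035P*, so P* = 5.33/0.035 = 152.

N* ≈ 777, H* ≈ 6.57, P* ≈ 152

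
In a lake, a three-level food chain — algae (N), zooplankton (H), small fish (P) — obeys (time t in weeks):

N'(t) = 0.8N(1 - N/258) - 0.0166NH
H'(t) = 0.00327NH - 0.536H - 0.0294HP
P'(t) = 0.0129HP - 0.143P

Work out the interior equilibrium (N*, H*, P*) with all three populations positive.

From dP/dt = 0: 0.0129H* = 0.143, so H* = 11.1.
From dN/dt = 0: 0.8(1 - N*/258) = 0.0166·11.1, giving N* = 258·(1 - 0.23) = 199.
From dH/dt = 0: 0.00327·199 - 0.536 = 0.0294P*, so P* = 0.114/0.0294 = 3.86.

N* ≈ 199, H* ≈ 11.1, P* ≈ 3.86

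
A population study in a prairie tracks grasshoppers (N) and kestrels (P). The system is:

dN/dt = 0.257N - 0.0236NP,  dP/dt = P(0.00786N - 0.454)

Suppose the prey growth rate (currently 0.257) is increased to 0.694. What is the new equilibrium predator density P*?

At the interior fixed point, setting dN/dt = 0 with N > 0 fixes P* = (prey growth rate)/(NP coefficient) — independent of the other coefficients.
With the change, P* = 0.694/0.0236 = 29.4; it rises from 10.9.

P* ≈ 29.4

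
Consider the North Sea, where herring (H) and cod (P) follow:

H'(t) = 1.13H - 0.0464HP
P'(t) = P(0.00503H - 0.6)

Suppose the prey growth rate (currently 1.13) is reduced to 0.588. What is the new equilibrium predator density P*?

At the interior fixed point, setting dH/dt = 0 with H > 0 fixes P* = (prey growth rate)/(HP coefficient) — independent of the other coefficients.
With the change, P* = 0.588/0.0464 = 12.7; it falls from 24.4.

P* ≈ 12.7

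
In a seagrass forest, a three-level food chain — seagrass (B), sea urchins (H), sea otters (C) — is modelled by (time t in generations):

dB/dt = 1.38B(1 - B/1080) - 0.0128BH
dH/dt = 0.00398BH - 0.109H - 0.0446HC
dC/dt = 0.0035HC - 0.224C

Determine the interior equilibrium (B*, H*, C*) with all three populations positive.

From dC/dt = 0: 0.0035H* = 0.224, so H* = 64.
From dB/dt = 0: 1.38(1 - B*/1080) = 0.0128·64, giving B* = 1080·(1 - 0.594) = 439.
From dH/dt = 0: 0.00398·439 - 0.109 = 0.0446C*, so C* = 1.64/0.0446 = 36.7.

B* ≈ 439, H* ≈ 64, C* ≈ 36.7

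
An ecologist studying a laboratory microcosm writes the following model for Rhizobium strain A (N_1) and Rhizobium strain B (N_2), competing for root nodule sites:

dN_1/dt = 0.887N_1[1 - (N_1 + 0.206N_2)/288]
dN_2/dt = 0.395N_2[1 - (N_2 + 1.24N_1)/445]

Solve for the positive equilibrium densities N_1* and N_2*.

N_1* ≈ 264, N_2* ≈ 118

Setting both brackets to zero gives the nullclines N_1 + 0.206N_2 = 288 and 1.24N_1 + N_2 = 445.
Substituting N_2 = 445 - 1.24N_1 into the first: N_1(1 - 0.206·1.24) = 288 - 0.206·445.
So N_1* = 196/0.745 = 264, and then N_2* = 445 - 1.24·264 = 118.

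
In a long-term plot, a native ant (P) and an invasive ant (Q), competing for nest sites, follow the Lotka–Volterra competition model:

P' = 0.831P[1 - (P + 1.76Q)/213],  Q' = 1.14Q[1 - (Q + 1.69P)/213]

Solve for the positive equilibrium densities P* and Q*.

Setting both brackets to zero gives the nullclines P + 1.76Q = 213 and 1.69P + Q = 213.
Substituting Q = 213 - 1.69P into the first: P(1 - 1.76·1.69) = 213 - 1.76·213.
So P* = -162/-1.97 = 82, and then Q* = 213 - 1.69·82 = 74.4.

P* ≈ 82, Q* ≈ 74.4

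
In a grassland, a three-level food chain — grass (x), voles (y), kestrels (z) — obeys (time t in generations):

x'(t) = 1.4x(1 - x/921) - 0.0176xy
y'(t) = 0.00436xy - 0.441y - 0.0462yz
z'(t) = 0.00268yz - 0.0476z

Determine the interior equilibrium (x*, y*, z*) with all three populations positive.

x* ≈ 715, y* ≈ 17.8, z* ≈ 58

From dz/dt = 0: 0.00268y* = 0.0476, so y* = 17.8.
From dx/dt = 0: 1.4(1 - x*/921) = 0.0176·17.8, giving x* = 921·(1 - 0.223) = 715.
From dy/dt = 0: 0.00436·715 - 0.441 = 0.0462z*, so z* = 2.68/0.0462 = 58.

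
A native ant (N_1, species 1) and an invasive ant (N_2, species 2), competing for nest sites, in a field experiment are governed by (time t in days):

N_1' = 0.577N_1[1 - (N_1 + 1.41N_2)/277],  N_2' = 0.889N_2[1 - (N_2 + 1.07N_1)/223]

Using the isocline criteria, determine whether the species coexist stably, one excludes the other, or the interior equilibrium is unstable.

unstable coexistence (outcome depends on initial conditions)

Compare the nullcline intercepts: K1/α12 = 277/1.41 = 196 < K2 = 223; K2/α21 = 223/1.07 = 208 < K1 = 277.
Since both are reversed, neither can invade when rare; the interior point is a saddle.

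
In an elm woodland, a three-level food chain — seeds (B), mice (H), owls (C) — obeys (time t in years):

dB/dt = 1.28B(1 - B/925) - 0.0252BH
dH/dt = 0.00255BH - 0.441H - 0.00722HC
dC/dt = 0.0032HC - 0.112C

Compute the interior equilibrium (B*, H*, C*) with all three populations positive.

B* ≈ 288, H* ≈ 35, C* ≈ 40.5

From dC/dt = 0: 0.0032H* = 0.112, so H* = 35.
From dB/dt = 0: 1.28(1 - B*/925) = 0.0252·35, giving B* = 925·(1 - 0.689) = 288.
From dH/dt = 0: 0.00255·288 - 0.441 = 0.00722C*, so C* = 0.292/0.00722 = 40.5.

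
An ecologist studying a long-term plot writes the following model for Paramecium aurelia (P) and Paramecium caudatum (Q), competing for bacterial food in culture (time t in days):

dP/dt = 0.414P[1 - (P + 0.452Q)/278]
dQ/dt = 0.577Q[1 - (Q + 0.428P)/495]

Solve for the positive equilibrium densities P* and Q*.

P* ≈ 67.3, Q* ≈ 466

Setting both brackets to zero gives the nullclines P + 0.452Q = 278 and 0.428P + Q = 495.
Substituting Q = 495 - 0.428P into the first: P(1 - 0.452·0.428) = 278 - 0.452·495.
So P* = 54.3/0.807 = 67.3, and then Q* = 495 - 0.428·67.3 = 466.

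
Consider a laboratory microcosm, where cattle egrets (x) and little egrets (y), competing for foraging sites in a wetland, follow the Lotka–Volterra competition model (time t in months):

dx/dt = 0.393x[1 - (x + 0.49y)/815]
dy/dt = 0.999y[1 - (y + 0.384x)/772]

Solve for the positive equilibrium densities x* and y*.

x* ≈ 538, y* ≈ 565

Setting both brackets to zero gives the nullclines x + 0.49y = 815 and 0.384x + y = 772.
Substituting y = 772 - 0.384x into the first: x(1 - 0.49·0.384) = 815 - 0.49·772.
So x* = 437/0.812 = 538, and then y* = 772 - 0.384·538 = 565.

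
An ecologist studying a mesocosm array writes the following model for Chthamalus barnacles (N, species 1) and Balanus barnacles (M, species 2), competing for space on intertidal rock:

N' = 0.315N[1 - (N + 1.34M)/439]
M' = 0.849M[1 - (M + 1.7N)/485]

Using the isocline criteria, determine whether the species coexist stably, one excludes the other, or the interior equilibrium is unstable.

Compare the nullcline intercepts: K1/α12 = 439/1.34 = 328 < K2 = 485; K2/α21 = 485/1.7 = 285 < K1 = 439.
Since both are reversed, neither can invade when rare; the interior point is a saddle.

unstable coexistence (outcome depends on initial conditions)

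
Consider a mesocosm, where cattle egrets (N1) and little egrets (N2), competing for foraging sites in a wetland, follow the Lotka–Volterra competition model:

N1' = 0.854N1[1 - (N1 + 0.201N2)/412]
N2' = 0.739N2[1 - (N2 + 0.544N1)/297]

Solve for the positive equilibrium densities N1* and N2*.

Setting both brackets to zero gives the nullclines N1 + 0.201N2 = 412 and 0.544N1 + N2 = 297.
Substituting N2 = 297 - 0.544N1 into the first: N1(1 - 0.201·0.544) = 412 - 0.201·297.
So N1* = 352/0.891 = 396, and then N2* = 297 - 0.544·396 = 81.8.

N1* ≈ 396, N2* ≈ 81.8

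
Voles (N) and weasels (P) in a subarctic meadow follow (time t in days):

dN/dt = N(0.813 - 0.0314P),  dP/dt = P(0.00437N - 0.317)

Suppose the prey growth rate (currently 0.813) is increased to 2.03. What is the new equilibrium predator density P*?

P* ≈ 64.6

At the interior fixed point, setting dN/dt = 0 with N > 0 fixes P* = (prey growth rate)/(NP coefficient) — independent of the other coefficients.
With the change, P* = 2.03/0.0314 = 64.6; it rises from 25.9.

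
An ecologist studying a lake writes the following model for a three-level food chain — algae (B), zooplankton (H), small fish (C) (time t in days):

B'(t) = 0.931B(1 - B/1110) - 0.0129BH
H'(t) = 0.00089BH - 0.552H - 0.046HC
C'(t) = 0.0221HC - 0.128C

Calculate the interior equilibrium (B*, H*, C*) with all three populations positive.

From dC/dt = 0: 0.0221H* = 0.128, so H* = 5.79.
From dB/dt = 0: 0.931(1 - B*/1110) = 0.0129·5.79, giving B* = 1110·(1 - 0.0803) = 1020.
From dH/dt = 0: 0.00089·1020 - 0.552 = 0.046C*, so C* = 0.357/0.046 = 7.75.

B* ≈ 1020, H* ≈ 5.79, C* ≈ 7.75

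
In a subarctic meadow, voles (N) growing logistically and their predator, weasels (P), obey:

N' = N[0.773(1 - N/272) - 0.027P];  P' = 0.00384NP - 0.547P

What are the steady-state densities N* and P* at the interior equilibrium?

N* ≈ 142, P* ≈ 13.6

From dP/dt = 0 with P > 0: 0.00384N* = 0.547, so N* = 142.
Substitute into dN/dt = 0: 0.773(1 - 142/272) = 0.027P*.
The bracket is 0.476, giving P* = 0.368/0.027 = 13.6.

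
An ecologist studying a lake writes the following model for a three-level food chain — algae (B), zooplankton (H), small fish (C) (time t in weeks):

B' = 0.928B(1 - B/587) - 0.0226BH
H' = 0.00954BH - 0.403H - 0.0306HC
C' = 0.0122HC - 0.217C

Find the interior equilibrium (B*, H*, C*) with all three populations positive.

B* ≈ 333, H* ≈ 17.8, C* ≈ 90.6

From dC/dt = 0: 0.0122H* = 0.217, so H* = 17.8.
From dB/dt = 0: 0.928(1 - B*/587) = 0.0226·17.8, giving B* = 587·(1 - 0.433) = 333.
From dH/dt = 0: 0.00954·333 - 0.403 = 0.0306C*, so C* = 2.77/0.0306 = 90.6.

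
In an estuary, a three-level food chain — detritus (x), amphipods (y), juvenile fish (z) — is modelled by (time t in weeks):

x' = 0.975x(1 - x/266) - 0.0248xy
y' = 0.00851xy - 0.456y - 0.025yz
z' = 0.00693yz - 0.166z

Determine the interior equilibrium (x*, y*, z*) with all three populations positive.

x* ≈ 104, y* ≈ 24, z* ≈ 17.1

From dz/dt = 0: 0.00693y* = 0.166, so y* = 24.
From dx/dt = 0: 0.975(1 - x*/266) = 0.0248·24, giving x* = 266·(1 - 0.609) = 104.
From dy/dt = 0: 0.00851·104 - 0.456 = 0.025z*, so z* = 0.428/0.025 = 17.1.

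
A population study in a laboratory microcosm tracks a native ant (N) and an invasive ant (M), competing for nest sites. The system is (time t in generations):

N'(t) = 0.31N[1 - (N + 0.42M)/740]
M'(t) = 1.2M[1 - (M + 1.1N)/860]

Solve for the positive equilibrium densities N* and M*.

Setting both brackets to zero gives the nullclines N + 0.42M = 740 and 1.1N + M = 860.
Substituting M = 860 - 1.1N into the first: N(1 - 0.42·1.1) = 740 - 0.42·860.
So N* = 379/0.538 = 704, and then M* = 860 - 1.1·704 = 85.5.

N* ≈ 704, M* ≈ 85.5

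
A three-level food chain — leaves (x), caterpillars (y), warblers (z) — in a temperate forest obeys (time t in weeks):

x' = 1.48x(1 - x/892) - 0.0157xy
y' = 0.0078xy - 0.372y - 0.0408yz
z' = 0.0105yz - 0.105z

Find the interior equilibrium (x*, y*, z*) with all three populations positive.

x* ≈ 797, y* ≈ 10, z* ≈ 143

From dz/dt = 0: 0.0105y* = 0.105, so y* = 10.
From dx/dt = 0: 1.48(1 - x*/892) = 0.0157·10, giving x* = 892·(1 - 0.106) = 797.
From dy/dt = 0: 0.0078·797 - 0.372 = 0.0408z*, so z* = 5.85/0.0408 = 143.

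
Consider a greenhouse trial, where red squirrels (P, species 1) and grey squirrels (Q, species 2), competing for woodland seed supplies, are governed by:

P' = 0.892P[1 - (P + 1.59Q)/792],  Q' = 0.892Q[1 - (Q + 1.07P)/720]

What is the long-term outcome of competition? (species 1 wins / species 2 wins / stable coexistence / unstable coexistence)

unstable coexistence (outcome depends on initial conditions)

Compare the nullcline intercepts: K1/α12 = 792/1.59 = 498 < K2 = 720; K2/α21 = 720/1.07 = 673 < K1 = 792.
Since both are reversed, neither can invade when rare; the interior point is a saddle.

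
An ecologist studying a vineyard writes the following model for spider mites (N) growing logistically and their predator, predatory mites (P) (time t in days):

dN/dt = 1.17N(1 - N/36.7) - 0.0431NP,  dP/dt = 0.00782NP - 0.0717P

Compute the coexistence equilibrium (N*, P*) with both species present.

N* ≈ 9.17, P* ≈ 20.4

From dP/dt = 0 with P > 0: 0.00782N* = 0.0717, so N* = 9.17.
Substitute into dN/dt = 0: 1.17(1 - 9.17/36.7) = 0.0431P*.
The bracket is 0.75, giving P* = 0.878/0.0431 = 20.4.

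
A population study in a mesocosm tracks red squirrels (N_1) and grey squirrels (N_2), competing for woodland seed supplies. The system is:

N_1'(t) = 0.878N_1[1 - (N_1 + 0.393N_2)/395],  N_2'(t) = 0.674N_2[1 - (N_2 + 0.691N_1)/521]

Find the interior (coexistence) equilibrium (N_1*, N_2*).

N_1* ≈ 261, N_2* ≈ 341

Setting both brackets to zero gives the nullclines N_1 + 0.393N_2 = 395 and 0.691N_1 + N_2 = 521.
Substituting N_2 = 521 - 0.691N_1 into the first: N_1(1 - 0.393·0.691) = 395 - 0.393·521.
So N_1* = 190/0.728 = 261, and then N_2* = 521 - 0.691·261 = 341.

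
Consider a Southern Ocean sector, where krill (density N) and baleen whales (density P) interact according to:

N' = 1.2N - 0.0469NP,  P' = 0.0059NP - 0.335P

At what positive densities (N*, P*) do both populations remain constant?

Set dP/dt = 0 with P > 0: 0.0059N - 0.335 = 0, so N* = 0.335/0.0059 = 56.8.
Set dN/dt = 0 with N > 0: 1.2 - 0.0469P = 0, so P* = 1.2/0.0469 = 25.6.

N* ≈ 56.8, P* ≈ 25.6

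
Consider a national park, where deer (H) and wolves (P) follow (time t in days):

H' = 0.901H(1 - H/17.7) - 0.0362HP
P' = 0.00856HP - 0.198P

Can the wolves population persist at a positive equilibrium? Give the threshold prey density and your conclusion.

The predator equation gives dP/dt > 0 only when H > 0.198/0.00856 = 23.1.
Without the predator, H → K = 17.7. Since 17.7 < 23.1, the predator cannot invade.

Threshold H = 23.1; K < 23.1, so no, the predator goes extinct.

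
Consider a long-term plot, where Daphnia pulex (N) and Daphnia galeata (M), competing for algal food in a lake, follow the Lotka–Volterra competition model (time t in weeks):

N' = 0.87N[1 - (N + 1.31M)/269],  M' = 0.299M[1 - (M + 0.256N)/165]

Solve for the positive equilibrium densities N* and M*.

Setting both brackets to zero gives the nullclines N + 1.31M = 269 and 0.256N + M = 165.
Substituting M = 165 - 0.256N into the first: N(1 - 1.31·0.256) = 269 - 1.31·165.
So N* = 52.8/0.665 = 79.5, and then M* = 165 - 0.256·79.5 = 145.

N* ≈ 79.5, M* ≈ 145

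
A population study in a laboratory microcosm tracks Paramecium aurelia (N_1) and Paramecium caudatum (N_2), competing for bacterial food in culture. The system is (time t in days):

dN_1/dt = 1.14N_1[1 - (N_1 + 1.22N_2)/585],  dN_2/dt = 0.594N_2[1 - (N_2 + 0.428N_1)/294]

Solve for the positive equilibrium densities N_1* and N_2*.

N_1* ≈ 474, N_2* ≈ 91.3

Setting both brackets to zero gives the nullclines N_1 + 1.22N_2 = 585 and 0.428N_1 + N_2 = 294.
Substituting N_2 = 294 - 0.428N_1 into the first: N_1(1 - 1.22·0.428) = 585 - 1.22·294.
So N_1* = 226/0.478 = 474, and then N_2* = 294 - 0.428·474 = 91.3.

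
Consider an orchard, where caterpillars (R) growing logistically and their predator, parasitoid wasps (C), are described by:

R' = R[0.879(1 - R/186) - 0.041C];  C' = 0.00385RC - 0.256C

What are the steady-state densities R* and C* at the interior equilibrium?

From dC/dt = 0 with C > 0: 0.00385R* = 0.256, so R* = 66.5.
Substitute into dR/dt = 0: 0.879(1 - 66.5/186) = 0.041C*.
The bracket is 0.643, giving C* = 0.565/0.041 = 13.8.

R* ≈ 66.5, C* ≈ 13.8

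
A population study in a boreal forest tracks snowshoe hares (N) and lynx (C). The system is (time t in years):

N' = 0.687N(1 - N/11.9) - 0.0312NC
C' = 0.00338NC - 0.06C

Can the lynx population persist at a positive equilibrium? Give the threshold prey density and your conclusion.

The predator equation gives dC/dt > 0 only when N > 0.06/0.00338 = 17.8.
Without the predator, N → K = 11.9. Since 11.9 < 17.8, the predator cannot invade.

Threshold N = 17.8; K < 17.8, so no, the predator goes extinct.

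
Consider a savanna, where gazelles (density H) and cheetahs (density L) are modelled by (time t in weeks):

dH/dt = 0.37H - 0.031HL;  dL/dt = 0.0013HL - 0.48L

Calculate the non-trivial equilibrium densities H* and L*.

H* ≈ 369, L* ≈ 11.9

Set dL/dt = 0 with L > 0: 0.0013H - 0.48 = 0, so H* = 0.48/0.0013 = 369.
Set dH/dt = 0 with H > 0: 0.37 - 0.031L = 0, so L* = 0.37/0.031 = 11.9.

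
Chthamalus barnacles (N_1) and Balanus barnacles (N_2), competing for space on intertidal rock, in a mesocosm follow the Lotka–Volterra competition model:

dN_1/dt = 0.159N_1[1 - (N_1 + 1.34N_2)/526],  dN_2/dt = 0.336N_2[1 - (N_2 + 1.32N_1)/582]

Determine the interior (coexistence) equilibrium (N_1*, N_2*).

N_1* ≈ 330, N_2* ≈ 146

Setting both brackets to zero gives the nullclines N_1 + 1.34N_2 = 526 and 1.32N_1 + N_2 = 582.
Substituting N_2 = 582 - 1.32N_1 into the first: N_1(1 - 1.34·1.32) = 526 - 1.34·582.
So N_1* = -254/-0.769 = 330, and then N_2* = 582 - 1.32·330 = 146.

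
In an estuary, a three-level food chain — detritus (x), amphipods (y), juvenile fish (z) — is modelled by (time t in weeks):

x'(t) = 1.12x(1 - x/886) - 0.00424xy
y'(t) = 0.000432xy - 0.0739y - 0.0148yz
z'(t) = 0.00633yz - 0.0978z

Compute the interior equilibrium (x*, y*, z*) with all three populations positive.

From dz/dt = 0: 0.00633y* = 0.0978, so y* = 15.5.
From dx/dt = 0: 1.12(1 - x*/886) = 0.00424·15.5, giving x* = 886·(1 - 0.0585) = 834.
From dy/dt = 0: 0.000432·834 - 0.0739 = 0.0148z*, so z* = 0.286/0.0148 = 19.4.

x* ≈ 834, y* ≈ 15.5, z* ≈ 19.4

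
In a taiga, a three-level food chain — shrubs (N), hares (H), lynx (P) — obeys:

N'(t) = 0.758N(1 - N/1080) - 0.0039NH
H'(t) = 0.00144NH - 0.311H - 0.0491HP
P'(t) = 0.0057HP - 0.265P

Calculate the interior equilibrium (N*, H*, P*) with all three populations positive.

N* ≈ 822, H* ≈ 46.5, P* ≈ 17.8

From dP/dt = 0: 0.0057H* = 0.265, so H* = 46.5.
From dN/dt = 0: 0.758(1 - N*/1080) = 0.0039·46.5, giving N* = 1080·(1 - 0.239) = 822.
From dH/dt = 0: 0.00144·822 - 0.311 = 0.0491P*, so P* = 0.872/0.0491 = 17.8.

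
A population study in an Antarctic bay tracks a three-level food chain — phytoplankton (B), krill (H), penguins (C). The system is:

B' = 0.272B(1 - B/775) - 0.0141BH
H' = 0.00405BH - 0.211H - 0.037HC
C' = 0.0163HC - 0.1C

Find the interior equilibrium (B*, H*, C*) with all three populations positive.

B* ≈ 529, H* ≈ 6.13, C* ≈ 52.1

From dC/dt = 0: 0.0163H* = 0.1, so H* = 6.13.
From dB/dt = 0: 0.272(1 - B*/775) = 0.0141·6.13, giving B* = 775·(1 - 0.318) = 529.
From dH/dt = 0: 0.00405·529 - 0.211 = 0.037C*, so C* = 1.93/0.037 = 52.1.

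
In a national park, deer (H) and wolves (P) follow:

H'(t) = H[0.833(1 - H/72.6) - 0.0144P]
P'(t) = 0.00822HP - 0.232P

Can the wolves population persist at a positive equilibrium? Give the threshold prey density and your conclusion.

Threshold H = 28.2; K > 28.2, so yes, the predator persists.

The predator equation gives dP/dt > 0 only when H > 0.232/0.00822 = 28.2.
Without the predator, H → K = 72.6. Since 72.6 > 28.2, the predator can invade and persist.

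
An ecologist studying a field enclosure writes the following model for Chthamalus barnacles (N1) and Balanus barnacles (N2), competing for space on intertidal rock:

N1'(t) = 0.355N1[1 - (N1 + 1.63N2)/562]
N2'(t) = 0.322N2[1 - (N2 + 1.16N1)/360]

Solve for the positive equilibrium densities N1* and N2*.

N1* ≈ 27.8, N2* ≈ 328

Setting both brackets to zero gives the nullclines N1 + 1.63N2 = 562 and 1.16N1 + N2 = 360.
Substituting N2 = 360 - 1.16N1 into the first: N1(1 - 1.63·1.16) = 562 - 1.63·360.
So N1* = -24.8/-0.891 = 27.8, and then N2* = 360 - 1.16·27.8 = 328.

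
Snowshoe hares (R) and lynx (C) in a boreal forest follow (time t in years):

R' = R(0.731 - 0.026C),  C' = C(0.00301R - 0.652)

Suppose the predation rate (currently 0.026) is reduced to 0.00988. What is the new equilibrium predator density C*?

C* ≈ 74

At the interior fixed point, setting dR/dt = 0 with R > 0 fixes C* = (prey growth rate)/(RC coefficient) — independent of the other coefficients.
With the change, C* = 0.731/0.00988 = 74; it rises from 28.1.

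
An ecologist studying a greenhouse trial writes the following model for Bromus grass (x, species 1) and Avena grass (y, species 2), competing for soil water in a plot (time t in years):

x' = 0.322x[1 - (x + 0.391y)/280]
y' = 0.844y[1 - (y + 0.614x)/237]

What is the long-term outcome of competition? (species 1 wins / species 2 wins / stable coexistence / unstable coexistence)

stable coexistence

Compare the nullcline intercepts: K1/α12 = 280/0.391 = 716 > K2 = 237; K2/α21 = 237/0.614 = 386 > K1 = 280.
Since both inequalities hold, each species can invade when rare, so the interior equilibrium is stable.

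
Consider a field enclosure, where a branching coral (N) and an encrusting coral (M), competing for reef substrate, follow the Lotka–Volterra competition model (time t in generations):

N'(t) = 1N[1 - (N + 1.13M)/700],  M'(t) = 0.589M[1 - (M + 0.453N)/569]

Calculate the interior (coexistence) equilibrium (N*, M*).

N* ≈ 117, M* ≈ 516

Setting both brackets to zero gives the nullclines N + 1.13M = 700 and 0.453N + M = 569.
Substituting M = 569 - 0.453N into the first: N(1 - 1.13·0.453) = 700 - 1.13·569.
So N* = 57/0.488 = 117, and then M* = 569 - 0.453·117 = 516.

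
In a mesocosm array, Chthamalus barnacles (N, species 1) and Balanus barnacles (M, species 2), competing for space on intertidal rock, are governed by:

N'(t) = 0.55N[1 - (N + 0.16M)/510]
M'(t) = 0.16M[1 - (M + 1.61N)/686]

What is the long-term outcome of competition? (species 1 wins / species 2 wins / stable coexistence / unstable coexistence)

species 1 excludes species 2

Compare the nullcline intercepts: K1/α12 = 510/0.16 = 3190 > K2 = 686; K2/α21 = 686/1.61 = 426 < K1 = 510.
Since the inequalities point opposite ways, species 1 can invade but species 2 cannot.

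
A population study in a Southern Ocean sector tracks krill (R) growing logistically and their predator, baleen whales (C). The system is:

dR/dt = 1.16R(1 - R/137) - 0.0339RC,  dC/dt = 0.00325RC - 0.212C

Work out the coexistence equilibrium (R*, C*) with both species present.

R* ≈ 65.2, C* ≈ 17.9

From dC/dt = 0 with C > 0: 0.00325R* = 0.212, so R* = 65.2.
Substitute into dR/dt = 0: 1.16(1 - 65.2/137) = 0.0339C*.
The bracket is 0.524, giving C* = 0.608/0.0339 = 17.9.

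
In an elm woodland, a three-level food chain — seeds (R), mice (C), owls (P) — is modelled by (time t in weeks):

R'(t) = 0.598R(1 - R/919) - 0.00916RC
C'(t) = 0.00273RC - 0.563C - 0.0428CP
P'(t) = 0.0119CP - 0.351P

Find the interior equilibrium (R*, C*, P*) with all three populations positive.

From dP/dt = 0: 0.0119C* = 0.351, so C* = 29.5.
From dR/dt = 0: 0.598(1 - R*/919) = 0.00916·29.5, giving R* = 919·(1 - 0.452) = 504.
From dC/dt = 0: 0.00273·504 - 0.563 = 0.0428P*, so P* = 0.812/0.0428 = 19.

R* ≈ 504, C* ≈ 29.5, P* ≈ 19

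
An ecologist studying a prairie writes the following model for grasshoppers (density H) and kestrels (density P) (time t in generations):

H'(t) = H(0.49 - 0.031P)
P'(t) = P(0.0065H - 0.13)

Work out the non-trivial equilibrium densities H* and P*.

Set dP/dt = 0 with P > 0: 0.0065H - 0.13 = 0, so H* = 0.13/0.0065 = 20.
Set dH/dt = 0 with H > 0: 0.49 - 0.031P = 0, so P* = 0.49/0.031 = 15.8.

H* ≈ 20, P* ≈ 15.8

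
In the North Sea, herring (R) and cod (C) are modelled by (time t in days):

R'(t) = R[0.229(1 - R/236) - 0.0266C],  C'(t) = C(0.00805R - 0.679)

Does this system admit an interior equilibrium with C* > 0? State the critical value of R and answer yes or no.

The predator equation gives dC/dt > 0 only when R > 0.679/0.00805 = 84.3.
Without the predator, R → K = 236. Since 236 > 84.3, the predator can invade and persist.

Threshold R = 84.3; K > 84.3, so yes, the predator persists.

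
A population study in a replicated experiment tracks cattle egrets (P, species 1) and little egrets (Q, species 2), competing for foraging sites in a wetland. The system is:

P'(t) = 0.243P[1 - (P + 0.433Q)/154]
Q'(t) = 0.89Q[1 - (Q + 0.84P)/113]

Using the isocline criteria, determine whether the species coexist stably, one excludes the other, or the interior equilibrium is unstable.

Compare the nullcline intercepts: K1/α12 = 154/0.433 = 356 > K2 = 113; K2/α21 = 113/0.84 = 135 < K1 = 154.
Since the inequalities point opposite ways, species 1 can invade but species 2 cannot.

species 1 excludes species 2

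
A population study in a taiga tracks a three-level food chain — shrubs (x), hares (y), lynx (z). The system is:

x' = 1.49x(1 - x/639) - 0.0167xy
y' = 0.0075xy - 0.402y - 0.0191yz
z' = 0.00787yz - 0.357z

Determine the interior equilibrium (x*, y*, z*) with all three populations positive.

x* ≈ 314, y* ≈ 45.4, z* ≈ 102

From dz/dt = 0: 0.00787y* = 0.357, so y* = 45.4.
From dx/dt = 0: 1.49(1 - x*/639) = 0.0167·45.4, giving x* = 639·(1 - 0.508) = 314.
From dy/dt = 0: 0.0075·314 - 0.402 = 0.0191z*, so z* = 1.95/0.0191 = 102.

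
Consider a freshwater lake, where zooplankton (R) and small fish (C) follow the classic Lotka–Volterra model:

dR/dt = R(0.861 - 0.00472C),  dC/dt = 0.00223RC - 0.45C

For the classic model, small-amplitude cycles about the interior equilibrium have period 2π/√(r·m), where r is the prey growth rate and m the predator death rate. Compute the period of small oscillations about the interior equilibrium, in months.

Here r = 0.861 and m = 0.45, so r·m = 0.387.
ω = √0.387 = 0.622 per month, hence T = 2π/ω ≈ 10.1 months.

T ≈ 10.1 months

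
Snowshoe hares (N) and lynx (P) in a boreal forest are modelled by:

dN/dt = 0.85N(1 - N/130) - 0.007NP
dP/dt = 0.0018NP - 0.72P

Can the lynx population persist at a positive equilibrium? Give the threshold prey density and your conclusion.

The predator equation gives dP/dt > 0 only when N > 0.72/0.0018 = 400.
Without the predator, N → K = 130. Since 130 < 400, the predator cannot invade.

Threshold N = 400; K < 400, so no, the predator goes extinct.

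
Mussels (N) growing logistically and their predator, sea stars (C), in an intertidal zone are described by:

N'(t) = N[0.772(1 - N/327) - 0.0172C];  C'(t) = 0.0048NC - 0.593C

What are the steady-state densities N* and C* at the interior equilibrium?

N* ≈ 124, C* ≈ 27.9

From dC/dt = 0 with C > 0: 0.0048N* = 0.593, so N* = 124.
Substitute into dN/dt = 0: 0.772(1 - 124/327) = 0.0172C*.
The bracket is 0.622, giving C* = 0.48/0.0172 = 27.9.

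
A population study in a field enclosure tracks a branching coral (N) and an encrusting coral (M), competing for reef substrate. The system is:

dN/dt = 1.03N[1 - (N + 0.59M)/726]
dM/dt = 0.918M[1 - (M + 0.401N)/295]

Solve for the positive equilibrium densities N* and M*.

Setting both brackets to zero gives the nullclines N + 0.59M = 726 and 0.401N + M = 295.
Substituting M = 295 - 0.401N into the first: N(1 - 0.59·0.401) = 726 - 0.59·295.
So N* = 552/0.763 = 723, and then M* = 295 - 0.401·723 = 5.07.

N* ≈ 723, M* ≈ 5.07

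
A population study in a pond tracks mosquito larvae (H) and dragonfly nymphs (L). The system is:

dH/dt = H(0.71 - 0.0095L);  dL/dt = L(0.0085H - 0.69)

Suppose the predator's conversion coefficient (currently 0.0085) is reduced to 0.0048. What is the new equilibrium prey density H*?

At the interior fixed point, setting dL/dt = 0 with L > 0 fixes H* = (predator death rate)/(HL coefficient) — independent of the other coefficients.
With the change, H* = 0.69/0.0048 = 144; it rises from 81.2.

H* ≈ 144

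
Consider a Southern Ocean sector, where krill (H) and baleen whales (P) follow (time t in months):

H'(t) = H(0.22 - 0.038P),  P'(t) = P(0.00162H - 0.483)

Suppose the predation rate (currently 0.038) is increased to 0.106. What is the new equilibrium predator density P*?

At the interior fixed point, setting dH/dt = 0 with H > 0 fixes P* = (prey growth rate)/(HP coefficient) — independent of the other coefficients.
With the change, P* = 0.22/0.106 = 2.08; it falls from 5.79.

P* ≈ 2.08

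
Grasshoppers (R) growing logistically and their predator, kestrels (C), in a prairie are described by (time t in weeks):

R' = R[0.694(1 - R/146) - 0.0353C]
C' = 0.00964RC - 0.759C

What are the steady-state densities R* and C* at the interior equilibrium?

R* ≈ 78.7, C* ≈ 9.06

From dC/dt = 0 with C > 0: 0.00964R* = 0.759, so R* = 78.7.
Substitute into dR/dt = 0: 0.694(1 - 78.7/146) = 0.0353C*.
The bracket is 0.461, giving C* = 0.32/0.0353 = 9.06.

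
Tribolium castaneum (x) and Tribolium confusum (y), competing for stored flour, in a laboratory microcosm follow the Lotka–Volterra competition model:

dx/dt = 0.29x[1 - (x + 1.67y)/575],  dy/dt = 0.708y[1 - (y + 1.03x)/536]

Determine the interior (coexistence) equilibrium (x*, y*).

x* ≈ 445, y* ≈ 78.1

Setting both brackets to zero gives the nullclines x + 1.67y = 575 and 1.03x + y = 536.
Substituting y = 536 - 1.03x into the first: x(1 - 1.67·1.03) = 575 - 1.67·536.
So x* = -320/-0.72 = 445, and then y* = 536 - 1.03·445 = 78.1.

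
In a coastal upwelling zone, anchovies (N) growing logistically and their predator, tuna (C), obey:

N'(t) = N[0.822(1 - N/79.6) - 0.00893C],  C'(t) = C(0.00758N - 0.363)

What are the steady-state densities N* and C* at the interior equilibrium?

N* ≈ 47.9, C* ≈ 36.7

From dC/dt = 0 with C > 0: 0.00758N* = 0.363, so N* = 47.9.
Substitute into dN/dt = 0: 0.822(1 - 47.9/79.6) = 0.00893C*.
The bracket is 0.398, giving C* = 0.327/0.00893 = 36.7.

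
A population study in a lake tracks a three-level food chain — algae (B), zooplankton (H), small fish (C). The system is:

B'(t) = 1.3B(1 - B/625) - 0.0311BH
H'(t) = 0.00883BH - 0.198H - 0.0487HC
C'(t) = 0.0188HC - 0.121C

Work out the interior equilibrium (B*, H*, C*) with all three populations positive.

B* ≈ 529, H* ≈ 6.44, C* ≈ 91.8

From dC/dt = 0: 0.0188H* = 0.121, so H* = 6.44.
From dB/dt = 0: 1.3(1 - B*/625) = 0.0311·6.44, giving B* = 625·(1 - 0.154) = 529.
From dH/dt = 0: 0.00883·529 - 0.198 = 0.0487C*, so C* = 4.47/0.0487 = 91.8.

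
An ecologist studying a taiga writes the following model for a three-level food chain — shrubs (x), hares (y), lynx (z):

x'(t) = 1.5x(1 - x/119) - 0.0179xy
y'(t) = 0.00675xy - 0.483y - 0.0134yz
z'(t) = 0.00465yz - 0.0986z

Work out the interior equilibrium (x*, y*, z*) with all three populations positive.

From dz/dt = 0: 0.00465y* = 0.0986, so y* = 21.2.
From dx/dt = 0: 1.5(1 - x*/119) = 0.0179·21.2, giving x* = 119·(1 - 0.253) = 88.9.
From dy/dt = 0: 0.00675·88.9 - 0.483 = 0.0134z*, so z* = 0.117/0.0134 = 8.73.

x* ≈ 88.9, y* ≈ 21.2, z* ≈ 8.73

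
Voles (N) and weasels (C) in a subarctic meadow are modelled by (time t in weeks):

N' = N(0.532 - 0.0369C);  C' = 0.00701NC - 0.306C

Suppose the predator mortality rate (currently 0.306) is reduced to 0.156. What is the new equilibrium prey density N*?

At the interior fixed point, setting dC/dt = 0 with C > 0 fixes N* = (predator death rate)/(NC coefficient) — independent of the other coefficients.
With the change, N* = 0.156/0.00701 = 22.3; it falls from 43.7.

N* ≈ 22.3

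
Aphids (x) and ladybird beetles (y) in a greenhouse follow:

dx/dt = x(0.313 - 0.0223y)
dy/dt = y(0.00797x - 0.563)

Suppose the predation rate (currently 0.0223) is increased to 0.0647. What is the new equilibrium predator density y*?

y* ≈ 4.84

At the interior fixed point, setting dx/dt = 0 with x > 0 fixes y* = (prey growth rate)/(xy coefficient) — independent of the other coefficients.
With the change, y* = 0.313/0.0647 = 4.84; it falls from 14.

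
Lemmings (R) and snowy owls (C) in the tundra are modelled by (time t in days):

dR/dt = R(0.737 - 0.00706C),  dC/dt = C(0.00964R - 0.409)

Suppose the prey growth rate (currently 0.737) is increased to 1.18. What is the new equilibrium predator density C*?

At the interior fixed point, setting dR/dt = 0 with R > 0 fixes C* = (prey growth rate)/(RC coefficient) — independent of the other coefficients.
With the change, C* = 1.18/0.00706 = 167; it rises from 104.

C* ≈ 167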